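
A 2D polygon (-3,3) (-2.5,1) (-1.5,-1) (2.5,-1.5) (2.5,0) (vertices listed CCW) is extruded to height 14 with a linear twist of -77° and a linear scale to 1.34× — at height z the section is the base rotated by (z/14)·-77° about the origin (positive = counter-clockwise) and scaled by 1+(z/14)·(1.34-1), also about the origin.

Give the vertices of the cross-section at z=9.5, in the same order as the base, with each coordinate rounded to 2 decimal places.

t = z/height = 9.5/14 = 0.678571
s = 1 + (scale-1)·z/height = 1 + (1.34-1)·9.5/14 = 1.230714
θ = twist·z/height = -77°·9.5/14 = -52.2500° = -0.911935 rad
cos θ = 0.612217, sin θ = -0.790690 (intermediates below are computed at full precision and shown rounded to 5 d.p.)
v1: (-3,3) → rotate → (0.53542,4.20872) → ×s → (0.65895,5.17973) → (0.66,5.18)
v2: (-2.5,1) → rotate → (-0.73985,2.58894) → ×s → (-0.91055,3.18625) → (-0.91,3.19)
v3: (-1.5,-1) → rotate → (-1.70902,0.57382) → ×s → (-2.10331,0.70620) → (-2.10,0.71)
v4: (2.5,-1.5) → rotate → (0.34451,-2.89505) → ×s → (0.42399,-3.56298) → (0.42,-3.56)
v5: (2.5,0) → rotate → (1.53054,-1.97672) → ×s → (1.88366,-2.43278) → (1.88,-2.43)

Cross-section at z=9.5: (0.66,5.18) (-0.91,3.19) (-2.10,0.71) (0.42,-3.56) (1.88,-2.43)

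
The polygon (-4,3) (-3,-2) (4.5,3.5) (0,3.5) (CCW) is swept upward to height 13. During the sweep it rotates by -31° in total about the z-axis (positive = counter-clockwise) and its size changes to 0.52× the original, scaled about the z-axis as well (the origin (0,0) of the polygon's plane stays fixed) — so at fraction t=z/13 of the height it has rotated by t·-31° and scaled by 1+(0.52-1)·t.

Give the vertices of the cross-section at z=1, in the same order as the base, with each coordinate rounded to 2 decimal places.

t = z/height = 1/13 = 0.0769231
s = 1 + (scale-1)·z/height = 1 + (0.52-1)·1/13 = 0.963077
θ = twist·z/height = -31°·1/13 = -2.3846° = -0.041619 rad
cos θ = 0.999134, sin θ = -0.041607 (intermediates below are computed at full precision and shown rounded to 5 d.p.)
v1: (-4,3) → rotate → (-3.87171,3.16383) → ×s → (-3.72876,3.04701) → (-3.73,3.05)
v2: (-3,-2) → rotate → (-3.08062,-1.87345) → ×s → (-2.96687,-1.80427) → (-2.97,-1.80)
v3: (4.5,3.5) → rotate → (4.64173,3.30974) → ×s → (4.47034,3.18753) → (4.47,3.19)
v4: (0,3.5) → rotate → (0.14563,3.49697) → ×s → (0.14025,3.36785) → (0.14,3.37)

Cross-section at z=1: (-3.73,3.05) (-2.97,-1.80) (4.47,3.19) (0.14,3.37)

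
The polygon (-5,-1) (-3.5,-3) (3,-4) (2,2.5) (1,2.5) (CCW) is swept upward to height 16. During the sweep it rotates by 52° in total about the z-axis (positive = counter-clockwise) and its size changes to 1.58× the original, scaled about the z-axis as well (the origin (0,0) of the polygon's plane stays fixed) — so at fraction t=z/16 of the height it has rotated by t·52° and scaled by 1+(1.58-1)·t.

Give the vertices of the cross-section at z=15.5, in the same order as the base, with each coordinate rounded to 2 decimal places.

Cross-section at z=15.5: (-3.78,-7.01) (0.12,-7.20) (7.80,-0.38) (-1.02,4.90) (-2.01,3.69)

t = z/height = 15.5/16 = 0.96875
s = 1 + (scale-1)·z/height = 1 + (1.58-1)·15.5/16 = 1.561875
θ = twist·z/height = 52°·15.5/16 = 50.3750° = 0.879210 rad
cos θ = 0.637760, sin θ = 0.770235 (intermediates below are computed at full precision and shown rounded to 5 d.p.)
v1: (-5,-1) → rotate → (-2.41857,-4.48894) → ×s → (-3.77750,-7.01116) → (-3.78,-7.01)
v2: (-3.5,-3) → rotate → (0.07854,-4.60910) → ×s → (0.12268,-7.19884) → (0.12,-7.20)
v3: (3,-4) → rotate → (4.99422,-0.24034) → ×s → (7.80035,-0.37537) → (7.80,-0.38)
v4: (2,2.5) → rotate → (-0.65007,3.13487) → ×s → (-1.01532,4.89628) → (-1.02,4.90)
v5: (1,2.5) → rotate → (-1.28783,2.36464) → ×s → (-2.01143,3.69326) → (-2.01,3.69)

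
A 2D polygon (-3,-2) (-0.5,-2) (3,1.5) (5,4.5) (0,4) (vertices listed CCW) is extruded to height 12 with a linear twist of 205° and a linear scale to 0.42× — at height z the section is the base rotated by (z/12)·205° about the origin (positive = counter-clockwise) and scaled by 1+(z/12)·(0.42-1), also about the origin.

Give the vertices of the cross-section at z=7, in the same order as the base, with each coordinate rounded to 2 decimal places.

t = z/height = 7/12 = 0.583333
s = 1 + (scale-1)·z/height = 1 + (0.42-1)·7/12 = 0.661667
θ = twist·z/height = 205°·7/12 = 119.5833° = 2.087123 rad
cos θ = -0.493689, sin θ = 0.869639 (intermediates below are computed at full precision and shown rounded to 5 d.p.)
v1: (-3,-2) → rotate → (3.22034,-1.62154) → ×s → (2.13079,-1.07292) → (2.13,-1.07)
v2: (-0.5,-2) → rotate → (1.98612,0.55256) → ×s → (1.31415,0.36561) → (1.31,0.37)
v3: (3,1.5) → rotate → (-2.78552,1.86838) → ×s → (-1.84309,1.23625) → (-1.84,1.24)
v4: (5,4.5) → rotate → (-6.38182,2.12659) → ×s → (-4.22264,1.40710) → (-4.22,1.41)
v5: (0,4) → rotate → (-3.47855,-1.97476) → ×s → (-2.30164,-1.30663) → (-2.30,-1.31)

Cross-section at z=7: (2.13,-1.07) (1.31,0.37) (-1.84,1.24) (-4.22,1.41) (-2.30,-1.31)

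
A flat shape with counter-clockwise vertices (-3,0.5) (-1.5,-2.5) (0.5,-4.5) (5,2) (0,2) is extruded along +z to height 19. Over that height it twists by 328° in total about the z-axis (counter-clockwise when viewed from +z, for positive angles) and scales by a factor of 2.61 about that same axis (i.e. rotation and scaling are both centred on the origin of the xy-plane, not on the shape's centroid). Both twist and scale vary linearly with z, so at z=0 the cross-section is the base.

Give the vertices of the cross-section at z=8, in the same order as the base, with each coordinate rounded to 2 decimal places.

t = z/height = 8/19 = 0.421053
s = 1 + (scale-1)·z/height = 1 + (2.61-1)·8/19 = 1.677895
θ = twist·z/height = 328°·8/19 = 138.1053° = 2.410392 rad
cos θ = -0.744373, sin θ = 0.667764 (intermediates below are computed at full precision and shown rounded to 5 d.p.)
v1: (-3,0.5) → rotate → (1.89924,-2.37548) → ×s → (3.18672,-3.98580) → (3.19,-3.99)
v2: (-1.5,-2.5) → rotate → (2.78597,0.85929) → ×s → (4.67456,1.44179) → (4.67,1.44)
v3: (0.5,-4.5) → rotate → (2.63275,3.68356) → ×s → (4.41748,6.18063) → (4.42,6.18)
v4: (5,2) → rotate → (-5.05739,1.85008) → ×s → (-8.48577,3.10423) → (-8.49,3.10)
v5: (0,2) → rotate → (-1.33553,-1.48875) → ×s → (-2.24088,-2.49796) → (-2.24,-2.50)

Cross-section at z=8: (3.19,-3.99) (4.67,1.44) (4.42,6.18) (-8.49,3.10) (-2.24,-2.50)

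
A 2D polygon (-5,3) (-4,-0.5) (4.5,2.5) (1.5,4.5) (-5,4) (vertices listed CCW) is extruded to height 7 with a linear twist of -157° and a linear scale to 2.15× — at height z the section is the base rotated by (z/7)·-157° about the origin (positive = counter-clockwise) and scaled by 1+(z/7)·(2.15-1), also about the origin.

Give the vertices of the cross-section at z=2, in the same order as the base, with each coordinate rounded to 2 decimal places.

t = z/height = 2/7 = 0.285714
s = 1 + (scale-1)·z/height = 1 + (2.15-1)·2/7 = 1.328571
θ = twist·z/height = -157°·2/7 = -44.8571° = -0.782905 rad
cos θ = 0.708868, sin θ = -0.705342 (intermediates below are computed at full precision and shown rounded to 5 d.p.)
v1: (-5,3) → rotate → (-1.42831,5.65331) → ×s → (-1.89762,7.51083) → (-1.90,7.51)
v2: (-4,-0.5) → rotate → (-3.18814,2.46693) → ×s → (-4.23567,3.27750) → (-4.24,3.28)
v3: (4.5,2.5) → rotate → (4.95326,-1.40187) → ×s → (6.58076,-1.86248) → (6.58,-1.86)
v4: (1.5,4.5) → rotate → (4.23734,2.13189) → ×s → (5.62961,2.83237) → (5.63,2.83)
v5: (-5,4) → rotate → (-0.72297,6.36218) → ×s → (-0.96052,8.45261) → (-0.96,8.45)

Cross-section at z=2: (-1.90,7.51) (-4.24,3.28) (6.58,-1.86) (5.63,2.83) (-0.96,8.45)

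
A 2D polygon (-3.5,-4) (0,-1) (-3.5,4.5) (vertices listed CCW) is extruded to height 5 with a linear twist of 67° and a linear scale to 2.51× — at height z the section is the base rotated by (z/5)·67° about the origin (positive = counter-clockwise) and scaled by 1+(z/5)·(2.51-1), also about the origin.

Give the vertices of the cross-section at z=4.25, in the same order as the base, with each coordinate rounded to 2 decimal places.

t = z/height = 4.25/5 = 0.85
s = 1 + (scale-1)·z/height = 1 + (2.51-1)·4.25/5 = 2.283500
θ = twist·z/height = 67°·4.25/5 = 56.9500° = 0.993965 rad
cos θ = 0.545371, sin θ = 0.838195 (intermediates below are computed at full precision and shown rounded to 5 d.p.)
v1: (-3.5,-4) → rotate → (1.44398,-5.11517) → ×s → (3.29733,-11.68048) → (3.30,-11.68)
v2: (0,-1) → rotate → (0.83819,-0.54537) → ×s → (1.91402,-1.24535) → (1.91,-1.25)
v3: (-3.5,4.5) → rotate → (-5.68067,-0.47951) → ×s → (-12.97182,-1.09497) → (-12.97,-1.09)

Cross-section at z=4.25: (3.30,-11.68) (1.91,-1.25) (-12.97,-1.09)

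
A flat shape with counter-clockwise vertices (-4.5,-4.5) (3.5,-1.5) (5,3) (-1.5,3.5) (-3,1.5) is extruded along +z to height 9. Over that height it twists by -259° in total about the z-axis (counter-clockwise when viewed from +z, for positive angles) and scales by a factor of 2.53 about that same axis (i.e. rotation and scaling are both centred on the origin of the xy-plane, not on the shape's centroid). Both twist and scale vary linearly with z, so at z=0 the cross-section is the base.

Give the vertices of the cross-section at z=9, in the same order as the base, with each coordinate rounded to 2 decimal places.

t = z/height = 9/9 = 1
s = 1 + (scale-1)·z/height = 1 + (2.53-1)·9/9 = 2.530000
θ = twist·z/height = -259°·9/9 = -259.0000° = -4.520403 rad
cos θ = -0.190809, sin θ = 0.981627 (intermediates below are computed at full precision and shown rounded to 5 d.p.)
v1: (-4.5,-4.5) → rotate → (5.27596,-3.55868) → ×s → (13.34819,-9.00347) → (13.35,-9.00)
v2: (3.5,-1.5) → rotate → (0.80461,3.72191) → ×s → (2.03566,9.41643) → (2.04,9.42)
v3: (5,3) → rotate → (-3.89893,4.33571) → ×s → (-9.86428,10.96934) → (-9.86,10.97)
v4: (-1.5,3.5) → rotate → (-3.14948,-2.14027) → ×s → (-7.96819,-5.41489) → (-7.97,-5.41)
v5: (-3,1.5) → rotate → (-0.90001,-3.23110) → ×s → (-2.27703,-8.17467) → (-2.28,-8.17)

Cross-section at z=9: (13.35,-9.00) (2.04,9.42) (-9.86,10.97) (-7.97,-5.41) (-2.28,-8.17)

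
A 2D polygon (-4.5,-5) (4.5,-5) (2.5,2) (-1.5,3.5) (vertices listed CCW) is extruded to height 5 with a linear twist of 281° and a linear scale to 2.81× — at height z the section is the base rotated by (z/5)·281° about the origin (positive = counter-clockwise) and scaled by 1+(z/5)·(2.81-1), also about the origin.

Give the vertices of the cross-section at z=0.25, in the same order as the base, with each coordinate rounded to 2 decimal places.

Cross-section at z=0.25: (-3.44,-6.48) (6.08,-4.10) (2.12,2.78) (-2.51,3.31)

t = z/height = 0.25/5 = 0.05
s = 1 + (scale-1)·z/height = 1 + (2.81-1)·0.25/5 = 1.090500
θ = twist·z/height = 281°·0.25/5 = 14.0500° = 0.245219 rad
cos θ = 0.970084, sin θ = 0.242769 (intermediates below are computed at full precision and shown rounded to 5 d.p.)
v1: (-4.5,-5) → rotate → (-3.15154,-5.94288) → ×s → (-3.43675,-6.48071) → (-3.44,-6.48)
v2: (4.5,-5) → rotate → (5.57922,-3.75796) → ×s → (6.08414,-4.09806) → (6.08,-4.10)
v3: (2.5,2) → rotate → (1.93967,2.54709) → ×s → (2.11521,2.77760) → (2.12,2.78)
v4: (-1.5,3.5) → rotate → (-2.30482,3.03114) → ×s → (-2.51340,3.30546) → (-2.51,3.31)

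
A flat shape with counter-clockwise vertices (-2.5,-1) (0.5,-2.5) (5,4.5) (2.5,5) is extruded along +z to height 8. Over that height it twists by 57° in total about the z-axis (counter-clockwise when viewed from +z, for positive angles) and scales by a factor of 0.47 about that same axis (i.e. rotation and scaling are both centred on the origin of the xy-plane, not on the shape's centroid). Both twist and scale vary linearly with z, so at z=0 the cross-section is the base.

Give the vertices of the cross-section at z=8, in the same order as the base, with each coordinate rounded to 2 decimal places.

Cross-section at z=8: (-0.25,-1.24) (1.11,-0.44) (-0.49,3.12) (-1.33,2.27)

t = z/height = 8/8 = 1
s = 1 + (scale-1)·z/height = 1 + (0.47-1)·8/8 = 0.470000
θ = twist·z/height = 57°·8/8 = 57.0000° = 0.994838 rad
cos θ = 0.544639, sin θ = 0.838671 (intermediates below are computed at full precision and shown rounded to 5 d.p.)
v1: (-2.5,-1) → rotate → (-0.52293,-2.64132) → ×s → (-0.24578,-1.24142) → (-0.25,-1.24)
v2: (0.5,-2.5) → rotate → (2.36900,-0.94226) → ×s → (1.11343,-0.44286) → (1.11,-0.44)
v3: (5,4.5) → rotate → (-1.05082,6.64423) → ×s → (-0.49389,3.12279) → (-0.49,3.12)
v4: (2.5,5) → rotate → (-2.83176,4.81987) → ×s → (-1.33092,2.26534) → (-1.33,2.27)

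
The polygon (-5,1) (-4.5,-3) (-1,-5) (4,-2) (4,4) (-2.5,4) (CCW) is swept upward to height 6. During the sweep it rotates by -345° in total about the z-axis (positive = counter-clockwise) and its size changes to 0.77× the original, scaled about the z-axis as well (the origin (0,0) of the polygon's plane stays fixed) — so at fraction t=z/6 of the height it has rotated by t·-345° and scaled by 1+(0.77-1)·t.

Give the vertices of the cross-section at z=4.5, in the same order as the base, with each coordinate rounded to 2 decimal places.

t = z/height = 4.5/6 = 0.75
s = 1 + (scale-1)·z/height = 1 + (0.77-1)·4.5/6 = 0.827500
θ = twist·z/height = -345°·4.5/6 = -258.7500° = -4.516039 rad
cos θ = -0.195090, sin θ = 0.980785 (intermediates below are computed at full precision and shown rounded to 5 d.p.)
v1: (-5,1) → rotate → (-0.00533,-5.09902) → ×s → (-0.00441,-4.21944) → (0.00,-4.22)
v2: (-4.5,-3) → rotate → (3.82026,-3.82826) → ×s → (3.16127,-3.16789) → (3.16,-3.17)
v3: (-1,-5) → rotate → (5.09902,-0.00533) → ×s → (4.21944,-0.00441) → (4.22,0.00)
v4: (4,-2) → rotate → (1.18121,4.31332) → ×s → (0.97745,3.56927) → (0.98,3.57)
v5: (4,4) → rotate → (-4.70350,3.14278) → ×s → (-3.89215,2.60065) → (-3.89,2.60)
v6: (-2.5,4) → rotate → (-3.43542,-3.23232) → ×s → (-2.84281,-2.67475) → (-2.84,-2.67)

Cross-section at z=4.5: (0.00,-4.22) (3.16,-3.17) (4.22,0.00) (0.98,3.57) (-3.89,2.60) (-2.84,-2.67)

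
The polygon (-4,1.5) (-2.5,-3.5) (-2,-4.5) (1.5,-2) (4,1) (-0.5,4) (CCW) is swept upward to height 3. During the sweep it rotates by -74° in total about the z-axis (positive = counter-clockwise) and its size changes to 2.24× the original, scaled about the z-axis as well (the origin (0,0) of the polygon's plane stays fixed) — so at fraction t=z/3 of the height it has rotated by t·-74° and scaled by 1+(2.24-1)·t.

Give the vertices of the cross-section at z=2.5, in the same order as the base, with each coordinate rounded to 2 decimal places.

Cross-section at z=2.5: (-1.18,8.61) (-8.68,1.10) (-9.98,-0.76) (-2.13,-4.61) (5.65,-6.19) (6.68,4.75)

t = z/height = 2.5/3 = 0.833333
s = 1 + (scale-1)·z/height = 1 + (2.24-1)·2.5/3 = 2.033333
θ = twist·z/height = -74°·2.5/3 = -61.6667° = -1.076286 rad
cos θ = 0.474600, sin θ = -0.880201 (intermediates below are computed at full precision and shown rounded to 5 d.p.)
v1: (-4,1.5) → rotate → (-0.57810,4.23271) → ×s → (-1.17547,8.60650) → (-1.18,8.61)
v2: (-2.5,-3.5) → rotate → (-4.26721,0.53940) → ×s → (-8.67665,1.09678) → (-8.68,1.10)
v3: (-2,-4.5) → rotate → (-4.91011,-0.37530) → ×s → (-9.98388,-0.76311) → (-9.98,-0.76)
v4: (1.5,-2) → rotate → (-1.04850,-2.26950) → ×s → (-2.13195,-4.61466) → (-2.13,-4.61)
v5: (4,1) → rotate → (2.77860,-3.04621) → ×s → (5.64983,-6.19395) → (5.65,-6.19)
v6: (-0.5,4) → rotate → (3.28351,2.33850) → ×s → (6.67646,4.75495) → (6.68,4.75)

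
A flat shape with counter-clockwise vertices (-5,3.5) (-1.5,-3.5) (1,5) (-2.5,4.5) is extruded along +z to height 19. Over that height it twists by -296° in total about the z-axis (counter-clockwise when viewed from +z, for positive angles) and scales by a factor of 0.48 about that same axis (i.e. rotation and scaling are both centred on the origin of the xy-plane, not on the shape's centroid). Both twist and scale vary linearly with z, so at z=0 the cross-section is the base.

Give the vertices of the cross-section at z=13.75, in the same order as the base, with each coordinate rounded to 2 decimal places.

Cross-section at z=13.75: (1.35,-3.56) (2.00,1.28) (-2.27,-2.23) (-0.29,-3.20)

t = z/height = 13.75/19 = 0.723684
s = 1 + (scale-1)·z/height = 1 + (0.48-1)·13.75/19 = 0.623684
θ = twist·z/height = -296°·13.75/19 = -214.2105° = -3.738679 rad
cos θ = -0.826977, sin θ = 0.562235 (intermediates below are computed at full precision and shown rounded to 5 d.p.)
v1: (-5,3.5) → rotate → (2.16706,-5.70560) → ×s → (1.35156,-3.55849) → (1.35,-3.56)
v2: (-1.5,-3.5) → rotate → (3.20829,2.05107) → ×s → (2.00096,1.27922) → (2.00,1.28)
v3: (1,5) → rotate → (-3.63815,-3.57265) → ×s → (-2.26906,-2.22821) → (-2.27,-2.23)
v4: (-2.5,4.5) → rotate → (-0.46262,-5.12699) → ×s → (-0.28853,-3.19762) → (-0.29,-3.20)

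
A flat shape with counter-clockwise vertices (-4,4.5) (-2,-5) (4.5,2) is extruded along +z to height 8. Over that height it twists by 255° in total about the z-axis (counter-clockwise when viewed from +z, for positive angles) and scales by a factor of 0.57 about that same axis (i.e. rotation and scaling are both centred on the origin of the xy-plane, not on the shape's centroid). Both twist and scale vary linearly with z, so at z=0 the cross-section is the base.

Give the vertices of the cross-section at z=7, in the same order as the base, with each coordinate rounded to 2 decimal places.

Cross-section at z=7: (3.74,-0.34) (-1.22,3.13) (-1.20,-2.83)

t = z/height = 7/8 = 0.875
s = 1 + (scale-1)·z/height = 1 + (0.57-1)·7/8 = 0.623750
θ = twist·z/height = 255°·7/8 = 223.1250° = 3.894266 rad
cos θ = -0.729864, sin θ = -0.683592 (intermediates below are computed at full precision and shown rounded to 5 d.p.)
v1: (-4,4.5) → rotate → (5.99562,-0.55002) → ×s → (3.73977,-0.34307) → (3.74,-0.34)
v2: (-2,-5) → rotate → (-1.95823,5.01650) → ×s → (-1.22145,3.12904) → (-1.22,3.13)
v3: (4.5,2) → rotate → (-1.91720,-4.53589) → ×s → (-1.19586,-2.82926) → (-1.20,-2.83)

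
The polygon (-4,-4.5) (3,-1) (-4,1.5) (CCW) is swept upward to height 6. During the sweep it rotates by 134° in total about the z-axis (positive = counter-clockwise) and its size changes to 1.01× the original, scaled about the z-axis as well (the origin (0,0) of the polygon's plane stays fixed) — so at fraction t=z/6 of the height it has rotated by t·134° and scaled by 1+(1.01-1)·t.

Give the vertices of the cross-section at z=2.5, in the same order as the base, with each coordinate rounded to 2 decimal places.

Cross-section at z=2.5: (1.48,-5.86) (2.52,1.93) (-3.50,-2.48)

t = z/height = 2.5/6 = 0.416667
s = 1 + (scale-1)·z/height = 1 + (1.01-1)·2.5/6 = 1.004167
θ = twist·z/height = 134°·2.5/6 = 55.8333° = 0.974475 rad
cos θ = 0.561602, sin θ = 0.827407 (intermediates below are computed at full precision and shown rounded to 5 d.p.)
v1: (-4,-4.5) → rotate → (1.47693,-5.83684) → ×s → (1.48308,-5.86116) → (1.48,-5.86)
v2: (3,-1) → rotate → (2.51221,1.92062) → ×s → (2.52268,1.92862) → (2.52,1.93)
v3: (-4,1.5) → rotate → (-3.48752,-2.46723) → ×s → (-3.50205,-2.47751) → (-3.50,-2.48)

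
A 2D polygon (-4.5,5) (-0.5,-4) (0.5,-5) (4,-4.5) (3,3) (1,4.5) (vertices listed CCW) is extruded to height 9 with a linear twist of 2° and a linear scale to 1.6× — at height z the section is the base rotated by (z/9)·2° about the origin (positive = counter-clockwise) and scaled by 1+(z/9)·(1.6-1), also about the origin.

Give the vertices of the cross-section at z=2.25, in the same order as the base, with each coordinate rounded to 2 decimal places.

Cross-section at z=2.25: (-5.22,5.70) (-0.53,-4.60) (0.63,-5.74) (4.64,-5.13) (3.42,3.48) (1.10,5.18)

t = z/height = 2.25/9 = 0.25
s = 1 + (scale-1)·z/height = 1 + (1.6-1)·2.25/9 = 1.150000
θ = twist·z/height = 2°·2.25/9 = 0.5000° = 0.008727 rad
cos θ = 0.999962, sin θ = 0.008727 (intermediates below are computed at full precision and shown rounded to 5 d.p.)
v1: (-4.5,5) → rotate → (-4.54346,4.96054) → ×s → (-5.22498,5.70462) → (-5.22,5.70)
v2: (-0.5,-4) → rotate → (-0.46507,-4.00421) → ×s → (-0.53484,-4.60484) → (-0.53,-4.60)
v3: (0.5,-5) → rotate → (0.54361,-4.99545) → ×s → (0.62516,-5.74476) → (0.63,-5.74)
v4: (4,-4.5) → rotate → (4.03912,-4.46492) → ×s → (4.64498,-5.13466) → (4.64,-5.13)
v5: (3,3) → rotate → (2.97371,3.02607) → ×s → (3.41976,3.47998) → (3.42,3.48)
v6: (1,4.5) → rotate → (0.96069,4.50856) → ×s → (1.10480,5.18484) → (1.10,5.18)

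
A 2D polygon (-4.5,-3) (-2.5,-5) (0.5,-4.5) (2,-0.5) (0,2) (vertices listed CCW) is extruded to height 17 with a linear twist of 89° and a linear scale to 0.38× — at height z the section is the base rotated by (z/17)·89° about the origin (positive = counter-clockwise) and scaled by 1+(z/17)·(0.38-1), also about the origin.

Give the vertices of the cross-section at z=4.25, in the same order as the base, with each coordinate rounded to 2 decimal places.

Cross-section at z=4.25: (-2.56,-3.79) (-0.36,-4.71) (1.83,-3.36) (1.72,0.25) (-0.64,1.56)

t = z/height = 4.25/17 = 0.25
s = 1 + (scale-1)·z/height = 1 + (0.38-1)·4.25/17 = 0.845000
θ = twist·z/height = 89°·4.25/17 = 22.2500° = 0.388336 rad
cos θ = 0.925541, sin θ = 0.378649 (intermediates below are computed at full precision and shown rounded to 5 d.p.)
v1: (-4.5,-3) → rotate → (-3.02899,-4.48054) → ×s → (-2.55949,-3.78606) → (-2.56,-3.79)
v2: (-2.5,-5) → rotate → (-0.42061,-5.57432) → ×s → (-0.35541,-4.71030) → (-0.36,-4.71)
v3: (0.5,-4.5) → rotate → (2.16669,-3.97561) → ×s → (1.83085,-3.35939) → (1.83,-3.36)
v4: (2,-0.5) → rotate → (2.04041,0.29453) → ×s → (1.72414,0.24888) → (1.72,0.25)
v5: (0,2) → rotate → (-0.75730,1.85108) → ×s → (-0.63992,1.56416) → (-0.64,1.56)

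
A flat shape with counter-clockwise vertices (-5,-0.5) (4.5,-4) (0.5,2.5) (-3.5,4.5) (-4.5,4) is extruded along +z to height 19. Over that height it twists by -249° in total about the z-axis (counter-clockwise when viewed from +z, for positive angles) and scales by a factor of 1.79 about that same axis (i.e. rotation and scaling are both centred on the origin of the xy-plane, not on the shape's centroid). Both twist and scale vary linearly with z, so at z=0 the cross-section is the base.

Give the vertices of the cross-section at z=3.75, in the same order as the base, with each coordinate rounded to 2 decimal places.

Cross-section at z=3.75: (-4.22,3.99) (-0.09,-6.96) (2.56,1.45) (1.29,6.46) (0.09,6.96)

t = z/height = 3.75/19 = 0.197368
s = 1 + (scale-1)·z/height = 1 + (1.79-1)·3.75/19 = 1.155921
θ = twist·z/height = -249°·3.75/19 = -49.1447° = -0.857737 rad
cos θ = 0.654150, sin θ = -0.756364 (intermediates below are computed at full precision and shown rounded to 5 d.p.)
v1: (-5,-0.5) → rotate → (-3.64893,3.45475) → ×s → (-4.21788,3.99341) → (-4.22,3.99)
v2: (4.5,-4) → rotate → (-0.08178,-6.02024) → ×s → (-0.09453,-6.95892) → (-0.09,-6.96)
v3: (0.5,2.5) → rotate → (2.21799,1.25719) → ×s → (2.56382,1.45322) → (2.56,1.45)
v4: (-3.5,4.5) → rotate → (1.11411,5.59095) → ×s → (1.28783,6.46270) → (1.29,6.46)
v5: (-4.5,4) → rotate → (0.08178,6.02024) → ×s → (0.09453,6.95892) → (0.09,6.96)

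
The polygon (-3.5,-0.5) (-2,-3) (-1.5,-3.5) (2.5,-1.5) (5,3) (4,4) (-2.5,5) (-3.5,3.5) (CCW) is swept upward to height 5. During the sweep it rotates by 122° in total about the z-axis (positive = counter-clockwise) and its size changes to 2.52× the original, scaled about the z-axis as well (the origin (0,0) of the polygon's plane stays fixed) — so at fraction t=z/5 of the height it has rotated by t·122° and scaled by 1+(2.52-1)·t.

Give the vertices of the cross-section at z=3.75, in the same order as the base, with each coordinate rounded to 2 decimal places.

Cross-section at z=3.75: (1.27,-7.46) (6.53,-4.11) (7.57,-3.01) (3.07,5.43) (-6.70,10.53) (-8.78,8.33) (-10.56,-5.63) (-7.29,-7.68)

t = z/height = 3.75/5 = 0.75
s = 1 + (scale-1)·z/height = 1 + (2.52-1)·3.75/5 = 2.140000
θ = twist·z/height = 122°·3.75/5 = 91.5000° = 1.596976 rad
cos θ = -0.026177, sin θ = 0.999657 (intermediates below are computed at full precision and shown rounded to 5 d.p.)
v1: (-3.5,-0.5) → rotate → (0.59145,-3.48571) → ×s → (1.26570,-7.45942) → (1.27,-7.46)
v2: (-2,-3) → rotate → (3.05133,-1.92078) → ×s → (6.52984,-4.11048) → (6.53,-4.11)
v3: (-1.5,-3.5) → rotate → (3.53807,-1.40787) → ×s → (7.57146,-3.01283) → (7.57,-3.01)
v4: (2.5,-1.5) → rotate → (1.43404,2.53841) → ×s → (3.06885,5.43219) → (3.07,5.43)
v5: (5,3) → rotate → (-3.12986,4.91976) → ×s → (-6.69789,10.52828) → (-6.70,10.53)
v6: (4,4) → rotate → (-4.10334,3.89392) → ×s → (-8.78114,8.33299) → (-8.78,8.33)
v7: (-2.5,5) → rotate → (-4.93284,-2.63003) → ×s → (-10.55629,-5.62826) → (-10.56,-5.63)
v8: (-3.5,3.5) → rotate → (-3.40718,-3.59042) → ×s → (-7.29137,-7.68350) → (-7.29,-7.68)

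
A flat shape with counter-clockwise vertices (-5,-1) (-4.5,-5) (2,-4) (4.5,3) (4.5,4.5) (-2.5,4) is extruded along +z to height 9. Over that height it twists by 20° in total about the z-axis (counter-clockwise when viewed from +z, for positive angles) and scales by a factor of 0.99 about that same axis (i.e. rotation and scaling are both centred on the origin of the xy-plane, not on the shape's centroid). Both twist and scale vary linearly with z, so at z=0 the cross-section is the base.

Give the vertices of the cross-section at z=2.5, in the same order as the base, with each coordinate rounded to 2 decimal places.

t = z/height = 2.5/9 = 0.277778
s = 1 + (scale-1)·z/height = 1 + (0.99-1)·2.5/9 = 0.997222
θ = twist·z/height = 20°·2.5/9 = 5.5556° = 0.096963 rad
cos θ = 0.995303, sin θ = 0.096811 (intermediates below are computed at full precision and shown rounded to 5 d.p.)
v1: (-5,-1) → rotate → (-4.87970,-1.47936) → ×s → (-4.86615,-1.47525) → (-4.87,-1.48)
v2: (-4.5,-5) → rotate → (-3.99481,-5.41216) → ×s → (-3.98371,-5.39713) → (-3.98,-5.40)
v3: (2,-4) → rotate → (2.37785,-3.78759) → ×s → (2.37124,-3.77707) → (2.37,-3.78)
v4: (4.5,3) → rotate → (4.18843,3.42156) → ×s → (4.17680,3.41205) → (4.18,3.41)
v5: (4.5,4.5) → rotate → (4.04321,4.91451) → ×s → (4.03198,4.90086) → (4.03,4.90)
v6: (-2.5,4) → rotate → (-2.87550,3.73918) → ×s → (-2.86751,3.72880) → (-2.87,3.73)

Cross-section at z=2.5: (-4.87,-1.48) (-3.98,-5.40) (2.37,-3.78) (4.18,3.41) (4.03,4.90) (-2.87,3.73)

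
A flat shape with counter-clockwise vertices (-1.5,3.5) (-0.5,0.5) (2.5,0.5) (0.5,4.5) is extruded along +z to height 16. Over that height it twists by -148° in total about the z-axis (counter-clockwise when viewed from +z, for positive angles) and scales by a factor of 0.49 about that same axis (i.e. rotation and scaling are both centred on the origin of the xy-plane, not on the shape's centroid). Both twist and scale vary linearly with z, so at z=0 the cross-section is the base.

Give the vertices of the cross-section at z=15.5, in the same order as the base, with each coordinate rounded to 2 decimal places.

Cross-section at z=15.5: (1.67,-0.97) (0.35,-0.05) (-0.86,-0.96) (1.16,-1.98)

t = z/height = 15.5/16 = 0.96875
s = 1 + (scale-1)·z/height = 1 + (0.49-1)·15.5/16 = 0.505938
θ = twist·z/height = -148°·15.5/16 = -143.3750° = -2.502366 rad
cos θ = -0.802557, sin θ = -0.596575 (intermediates below are computed at full precision and shown rounded to 5 d.p.)
v1: (-1.5,3.5) → rotate → (3.29185,-1.91409) → ×s → (1.66547,-0.96841) → (1.67,-0.97)
v2: (-0.5,0.5) → rotate → (0.69957,-0.10299) → ×s → (0.35394,-0.05211) → (0.35,-0.05)
v3: (2.5,0.5) → rotate → (-1.70811,-1.89272) → ×s → (-0.86419,-0.95760) → (-0.86,-0.96)
v4: (0.5,4.5) → rotate → (2.28331,-3.90980) → ×s → (1.15521,-1.97811) → (1.16,-1.98)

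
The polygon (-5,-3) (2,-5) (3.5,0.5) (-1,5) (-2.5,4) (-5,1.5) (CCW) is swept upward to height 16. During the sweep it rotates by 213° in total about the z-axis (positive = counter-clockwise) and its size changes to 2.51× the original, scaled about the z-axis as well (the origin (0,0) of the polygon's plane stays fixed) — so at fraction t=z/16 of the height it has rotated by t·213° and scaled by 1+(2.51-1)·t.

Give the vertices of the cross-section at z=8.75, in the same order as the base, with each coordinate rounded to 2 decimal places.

Cross-section at z=8.75: (8.97,-5.73) (6.54,7.34) (-3.67,5.31) (-7.36,-5.71) (-4.50,-7.34) (1.62,-9.39)

t = z/height = 8.75/16 = 0.546875
s = 1 + (scale-1)·z/height = 1 + (2.51-1)·8.75/16 = 1.825781
θ = twist·z/height = 213°·8.75/16 = 116.4844° = 2.033036 rad
cos θ = -0.445954, sin θ = 0.895056 (intermediates below are computed at full precision and shown rounded to 5 d.p.)
v1: (-5,-3) → rotate → (4.91494,-3.13742) → ×s → (8.97360,-5.72824) → (8.97,-5.73)
v2: (2,-5) → rotate → (3.58337,4.01988) → ×s → (6.54245,7.33942) → (6.54,7.34)
v3: (3.5,0.5) → rotate → (-2.00837,2.90972) → ×s → (-3.66684,5.31251) → (-3.67,5.31)
v4: (-1,5) → rotate → (-4.02933,-3.12482) → ×s → (-7.35667,-5.70525) → (-7.36,-5.71)
v5: (-2.5,4) → rotate → (-2.46534,-4.02145) → ×s → (-4.50117,-7.34230) → (-4.50,-7.34)
v6: (-5,1.5) → rotate → (0.88718,-5.14421) → ×s → (1.61981,-9.39220) → (1.62,-9.39)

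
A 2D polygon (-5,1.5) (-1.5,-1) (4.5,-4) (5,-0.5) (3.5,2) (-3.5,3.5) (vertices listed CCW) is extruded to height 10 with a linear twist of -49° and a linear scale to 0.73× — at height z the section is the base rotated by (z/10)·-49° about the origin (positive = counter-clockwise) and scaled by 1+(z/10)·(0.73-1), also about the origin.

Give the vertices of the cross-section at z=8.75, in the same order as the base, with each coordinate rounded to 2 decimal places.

t = z/height = 8.75/10 = 0.875
s = 1 + (scale-1)·z/height = 1 + (0.73-1)·8.75/10 = 0.763750
θ = twist·z/height = -49°·8.75/10 = -42.8750° = -0.748310 rad
cos θ = 0.732840, sin θ = -0.680401 (intermediates below are computed at full precision and shown rounded to 5 d.p.)
v1: (-5,1.5) → rotate → (-2.64360,4.50127) → ×s → (-2.01905,3.43784) → (-2.02,3.44)
v2: (-1.5,-1) → rotate → (-1.77966,0.28776) → ×s → (-1.35922,0.21978) → (-1.36,0.22)
v3: (4.5,-4) → rotate → (0.57617,-5.99316) → ×s → (0.44005,-4.57728) → (0.44,-4.58)
v4: (5,-0.5) → rotate → (3.32400,-3.76843) → ×s → (2.53870,-2.87814) → (2.54,-2.88)
v5: (3.5,2) → rotate → (3.92574,-0.91572) → ×s → (2.99829,-0.69938) → (3.00,-0.70)
v6: (-3.5,3.5) → rotate → (-0.18354,4.94634) → ×s → (-0.14018,3.77777) → (-0.14,3.78)

Cross-section at z=8.75: (-2.02,3.44) (-1.36,0.22) (0.44,-4.58) (2.54,-2.88) (3.00,-0.70) (-0.14,3.78)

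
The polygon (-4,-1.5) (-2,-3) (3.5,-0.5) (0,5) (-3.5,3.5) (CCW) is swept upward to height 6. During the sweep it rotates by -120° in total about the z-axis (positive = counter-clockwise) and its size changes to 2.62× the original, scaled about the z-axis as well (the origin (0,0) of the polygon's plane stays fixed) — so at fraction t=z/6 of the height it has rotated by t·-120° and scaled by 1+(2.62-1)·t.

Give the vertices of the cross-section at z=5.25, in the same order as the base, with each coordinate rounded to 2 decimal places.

t = z/height = 5.25/6 = 0.875
s = 1 + (scale-1)·z/height = 1 + (2.62-1)·5.25/6 = 2.417500
θ = twist·z/height = -120°·5.25/6 = -105.0000° = -1.832596 rad
cos θ = -0.258819, sin θ = -0.965926 (intermediates below are computed at full precision and shown rounded to 5 d.p.)
v1: (-4,-1.5) → rotate → (-0.41361,4.25193) → ×s → (-0.99991,10.27905) → (-1.00,10.28)
v2: (-2,-3) → rotate → (-2.38014,2.70831) → ×s → (-5.75399,6.54734) → (-5.75,6.55)
v3: (3.5,-0.5) → rotate → (-1.38883,-3.25133) → ×s → (-3.35750,-7.86009) → (-3.36,-7.86)
v4: (0,5) → rotate → (4.82963,-1.29410) → ×s → (11.67563,-3.12848) → (11.68,-3.13)
v5: (-3.5,3.5) → rotate → (4.28661,2.47487) → ×s → (10.36287,5.98301) → (10.36,5.98)

Cross-section at z=5.25: (-1.00,10.28) (-5.75,6.55) (-3.36,-7.86) (11.68,-3.13) (10.36,5.98)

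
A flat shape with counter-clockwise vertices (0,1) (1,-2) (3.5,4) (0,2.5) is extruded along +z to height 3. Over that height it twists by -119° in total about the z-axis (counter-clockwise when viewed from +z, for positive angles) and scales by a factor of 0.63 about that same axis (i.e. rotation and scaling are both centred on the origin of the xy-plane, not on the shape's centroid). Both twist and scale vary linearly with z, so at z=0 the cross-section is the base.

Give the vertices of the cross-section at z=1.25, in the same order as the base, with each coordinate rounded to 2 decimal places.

t = z/height = 1.25/3 = 0.416667
s = 1 + (scale-1)·z/height = 1 + (0.63-1)·1.25/3 = 0.845833
θ = twist·z/height = -119°·1.25/3 = -49.5833° = -0.865392 rad
cos θ = 0.648341, sin θ = -0.761350 (intermediates below are computed at full precision and shown rounded to 5 d.p.)
v1: (0,1) → rotate → (0.76135,0.64834) → ×s → (0.64397,0.54839) → (0.64,0.55)
v2: (1,-2) → rotate → (-0.87436,-2.05803) → ×s → (-0.73956,-1.74075) → (-0.74,-1.74)
v3: (3.5,4) → rotate → (5.31459,-0.07136) → ×s → (4.49526,-0.06036) → (4.50,-0.06)
v4: (0,2.5) → rotate → (1.90337,1.62085) → ×s → (1.60994,1.37097) → (1.61,1.37)

Cross-section at z=1.25: (0.64,0.55) (-0.74,-1.74) (4.50,-0.06) (1.61,1.37)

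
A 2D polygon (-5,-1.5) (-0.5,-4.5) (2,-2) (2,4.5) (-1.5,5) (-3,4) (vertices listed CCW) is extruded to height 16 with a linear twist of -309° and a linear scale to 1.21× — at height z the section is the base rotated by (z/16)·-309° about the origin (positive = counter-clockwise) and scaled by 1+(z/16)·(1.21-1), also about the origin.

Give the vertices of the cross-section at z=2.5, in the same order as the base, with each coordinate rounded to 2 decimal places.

Cross-section at z=2.5: (-4.59,2.82) (-3.81,-2.71) (-0.17,-2.92) (4.84,1.55) (2.82,4.59) (1.02,5.06)

t = z/height = 2.5/16 = 0.15625
s = 1 + (scale-1)·z/height = 1 + (1.21-1)·2.5/16 = 1.032813
θ = twist·z/height = -309°·2.5/16 = -48.2813° = -0.842667 rad
cos θ = 0.665475, sin θ = -0.746420 (intermediates below are computed at full precision and shown rounded to 5 d.p.)
v1: (-5,-1.5) → rotate → (-4.44700,2.73389) → ×s → (-4.59292,2.82360) → (-4.59,2.82)
v2: (-0.5,-4.5) → rotate → (-3.69163,-2.62143) → ×s → (-3.81276,-2.70744) → (-3.81,-2.71)
v3: (2,-2) → rotate → (-0.16189,-2.82379) → ×s → (-0.16720,-2.91645) → (-0.17,-2.92)
v4: (2,4.5) → rotate → (4.68984,1.50180) → ×s → (4.84373,1.55107) → (4.84,1.55)
v5: (-1.5,5) → rotate → (2.73389,4.44700) → ×s → (2.82360,4.59292) → (2.82,4.59)
v6: (-3,4) → rotate → (0.98926,4.90116) → ×s → (1.02172,5.06198) → (1.02,5.06)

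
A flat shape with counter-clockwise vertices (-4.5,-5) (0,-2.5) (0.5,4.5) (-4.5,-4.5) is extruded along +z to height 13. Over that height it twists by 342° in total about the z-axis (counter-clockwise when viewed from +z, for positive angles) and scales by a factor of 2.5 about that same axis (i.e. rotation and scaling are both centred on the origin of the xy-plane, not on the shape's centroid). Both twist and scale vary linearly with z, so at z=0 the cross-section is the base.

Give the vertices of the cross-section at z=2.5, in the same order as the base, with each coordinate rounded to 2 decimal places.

t = z/height = 2.5/13 = 0.192308
s = 1 + (scale-1)·z/height = 1 + (2.5-1)·2.5/13 = 1.288462
θ = twist·z/height = 342°·2.5/13 = 65.7692° = 1.147890 rad
cos θ = 0.410413, sin θ = 0.911900 (intermediates below are computed at full precision and shown rounded to 5 d.p.)
v1: (-4.5,-5) → rotate → (2.71264,-6.15561) → ×s → (3.49513,-7.93127) → (3.50,-7.93)
v2: (0,-2.5) → rotate → (2.27975,-1.02603) → ×s → (2.93737,-1.32200) → (2.94,-1.32)
v3: (0.5,4.5) → rotate → (-3.89834,2.30281) → ×s → (-5.02286,2.96708) → (-5.02,2.97)
v4: (-4.5,-4.5) → rotate → (2.25669,-5.95041) → ×s → (2.90766,-7.66687) → (2.91,-7.67)

Cross-section at z=2.5: (3.50,-7.93) (2.94,-1.32) (-5.02,2.97) (2.91,-7.67)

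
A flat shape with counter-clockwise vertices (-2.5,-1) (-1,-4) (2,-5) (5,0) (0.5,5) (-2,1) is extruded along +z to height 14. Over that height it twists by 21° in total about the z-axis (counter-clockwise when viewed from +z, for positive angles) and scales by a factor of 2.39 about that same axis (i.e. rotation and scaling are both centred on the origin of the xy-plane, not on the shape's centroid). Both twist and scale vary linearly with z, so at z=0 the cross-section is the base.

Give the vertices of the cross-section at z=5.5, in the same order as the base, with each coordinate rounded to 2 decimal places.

Cross-section at z=5.5: (-3.60,-2.08) (-0.64,-6.34) (4.17,-7.21) (7.65,1.11) (-0.34,7.76) (-3.28,1.09)

t = z/height = 5.5/14 = 0.392857
s = 1 + (scale-1)·z/height = 1 + (2.39-1)·5.5/14 = 1.546071
θ = twist·z/height = 21°·5.5/14 = 8.2500° = 0.143990 rad
cos θ = 0.989651, sin θ = 0.143493 (intermediates below are computed at full precision and shown rounded to 5 d.p.)
v1: (-2.5,-1) → rotate → (-2.33064,-1.34838) → ×s → (-3.60333,-2.08470) → (-3.60,-2.08)
v2: (-1,-4) → rotate → (-0.41568,-4.10210) → ×s → (-0.64267,-6.34214) → (-0.64,-6.34)
v3: (2,-5) → rotate → (2.69677,-4.66127) → ×s → (4.16939,-7.20666) → (4.17,-7.21)
v4: (5,0) → rotate → (4.94826,0.71746) → ×s → (7.65036,1.10925) → (7.65,1.11)
v5: (0.5,5) → rotate → (-0.22264,5.02000) → ×s → (-0.34421,7.76128) → (-0.34,7.76)
v6: (-2,1) → rotate → (-2.12280,0.70267) → ×s → (-3.28199,1.08637) → (-3.28,1.09)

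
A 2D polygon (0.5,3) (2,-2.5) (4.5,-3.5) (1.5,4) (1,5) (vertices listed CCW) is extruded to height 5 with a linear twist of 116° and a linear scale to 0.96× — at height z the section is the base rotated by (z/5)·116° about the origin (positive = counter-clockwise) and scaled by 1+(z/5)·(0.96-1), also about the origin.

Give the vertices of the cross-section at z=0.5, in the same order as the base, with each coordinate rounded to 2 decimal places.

Cross-section at z=0.5: (-0.11,3.03) (2.45,-2.04) (5.09,-2.51) (0.66,4.20) (-0.03,5.08)

t = z/height = 0.5/5 = 0.1
s = 1 + (scale-1)·z/height = 1 + (0.96-1)·0.5/5 = 0.996000
θ = twist·z/height = 116°·0.5/5 = 11.6000° = 0.202458 rad
cos θ = 0.979575, sin θ = 0.201078 (intermediates below are computed at full precision and shown rounded to 5 d.p.)
v1: (0.5,3) → rotate → (-0.11345,3.03926) → ×s → (-0.11299,3.02711) → (-0.11,3.03)
v2: (2,-2.5) → rotate → (2.46185,-2.04678) → ×s → (2.45200,-2.03860) → (2.45,-2.04)
v3: (4.5,-3.5) → rotate → (5.11186,-2.52366) → ×s → (5.09141,-2.51357) → (5.09,-2.51)
v4: (1.5,4) → rotate → (0.66505,4.21992) → ×s → (0.66239,4.20304) → (0.66,4.20)
v5: (1,5) → rotate → (-0.02581,5.09895) → ×s → (-0.02571,5.07856) → (-0.03,5.08)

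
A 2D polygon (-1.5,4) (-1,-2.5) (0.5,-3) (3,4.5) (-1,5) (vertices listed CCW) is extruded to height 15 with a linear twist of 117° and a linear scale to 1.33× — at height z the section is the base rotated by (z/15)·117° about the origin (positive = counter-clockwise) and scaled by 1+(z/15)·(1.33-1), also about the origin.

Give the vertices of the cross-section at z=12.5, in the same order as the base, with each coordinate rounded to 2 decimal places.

t = z/height = 12.5/15 = 0.833333
s = 1 + (scale-1)·z/height = 1 + (1.33-1)·12.5/15 = 1.275000
θ = twist·z/height = 117°·12.5/15 = 97.5000° = 1.701696 rad
cos θ = -0.130526, sin θ = 0.991445 (intermediates below are computed at full precision and shown rounded to 5 d.p.)
v1: (-1.5,4) → rotate → (-3.76999,-2.00927) → ×s → (-4.80674,-2.56182) → (-4.81,-2.56)
v2: (-1,-2.5) → rotate → (2.60914,-0.66513) → ×s → (3.32665,-0.84804) → (3.33,-0.85)
v3: (0.5,-3) → rotate → (2.90907,0.88730) → ×s → (3.70907,1.13131) → (3.71,1.13)
v4: (3,4.5) → rotate → (-4.85308,2.38697) → ×s → (-6.18768,3.04338) → (-6.19,3.04)
v5: (-1,5) → rotate → (-4.82670,-1.64408) → ×s → (-6.15404,-2.09620) → (-6.15,-2.10)

Cross-section at z=12.5: (-4.81,-2.56) (3.33,-0.85) (3.71,1.13) (-6.19,3.04) (-6.15,-2.10)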